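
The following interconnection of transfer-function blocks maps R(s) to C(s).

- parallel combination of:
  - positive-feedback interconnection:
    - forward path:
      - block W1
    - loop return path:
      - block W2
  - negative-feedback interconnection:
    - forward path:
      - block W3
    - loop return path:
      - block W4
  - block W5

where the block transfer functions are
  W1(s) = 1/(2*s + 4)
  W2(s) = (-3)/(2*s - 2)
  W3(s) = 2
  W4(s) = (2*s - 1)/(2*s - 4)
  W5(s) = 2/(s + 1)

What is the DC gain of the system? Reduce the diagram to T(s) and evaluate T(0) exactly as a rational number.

(1) feedback reduction of W1, W2; result (2*s - 2)/(4*s^2 + 4*s - 5)
(2) apply the feedback formula to W3, W4; result (2*s - 4)/(3*s - 3)
(3) add [W1/(1-W1*W2)], [W3/(1+W3*W4)], W5 (parallel); result (8*s^4 + 30*s^3 - 40*s^2 - 66*s + 56)/(12*s^4 + 12*s^3 - 27*s^2 - 12*s + 15)
Step 3 gives the overall T(s). Then T(0) = 56/15.

Final answer: 56/15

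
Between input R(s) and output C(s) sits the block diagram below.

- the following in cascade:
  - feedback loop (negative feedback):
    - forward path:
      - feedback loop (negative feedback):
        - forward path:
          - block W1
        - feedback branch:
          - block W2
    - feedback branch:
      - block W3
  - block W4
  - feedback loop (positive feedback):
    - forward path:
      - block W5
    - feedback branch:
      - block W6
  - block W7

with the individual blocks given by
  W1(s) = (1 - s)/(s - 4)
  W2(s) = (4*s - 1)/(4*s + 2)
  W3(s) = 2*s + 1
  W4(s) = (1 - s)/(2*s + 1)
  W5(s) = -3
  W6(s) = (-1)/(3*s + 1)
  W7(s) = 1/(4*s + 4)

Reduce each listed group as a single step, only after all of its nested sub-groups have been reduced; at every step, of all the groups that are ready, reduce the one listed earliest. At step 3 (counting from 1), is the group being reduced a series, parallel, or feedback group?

Answer: feedback

Working:
[1] apply the feedback formula to W1, W2
[2] collapse the loop ([W1/(1+W1*W2)] forward, W3 return)
[3] reduce the feedback loop with forward W5 and return W6
[4] cascade [[W1/(1+W1*W2)]/(1+[W1/(1+W1*W2)]*W3)], W4, [W5/(1-W5*W6)], W7
The group at step 3 is a feedback group.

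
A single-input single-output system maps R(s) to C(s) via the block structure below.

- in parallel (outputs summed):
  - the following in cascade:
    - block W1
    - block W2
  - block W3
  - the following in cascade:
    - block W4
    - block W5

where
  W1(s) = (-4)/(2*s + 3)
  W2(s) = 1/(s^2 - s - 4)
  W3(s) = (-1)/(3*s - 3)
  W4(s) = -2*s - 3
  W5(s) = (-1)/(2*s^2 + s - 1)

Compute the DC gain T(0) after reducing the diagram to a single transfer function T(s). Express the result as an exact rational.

Reducing step by step:

Step 1. series reduction of W1, W2: (-4)/(2*s^3 + s^2 - 11*s - 12)
Step 2. combine W4, W5 in series: (2*s + 3)/(2*s^2 + s - 1)
Step 3. combine (W1*W2), W3, (W4*W5) in parallel: (8*s^5 + 8*s^4 - 82*s^3 - 66*s^2 + 88*s + 84)/(12*s^6 - 81*s^4 - 39*s^3 + 105*s^2 + 39*s - 36)
Step 3 gives the overall T(s). Then T(0) = 84/(-36) = -7/3.

Answer: -7/3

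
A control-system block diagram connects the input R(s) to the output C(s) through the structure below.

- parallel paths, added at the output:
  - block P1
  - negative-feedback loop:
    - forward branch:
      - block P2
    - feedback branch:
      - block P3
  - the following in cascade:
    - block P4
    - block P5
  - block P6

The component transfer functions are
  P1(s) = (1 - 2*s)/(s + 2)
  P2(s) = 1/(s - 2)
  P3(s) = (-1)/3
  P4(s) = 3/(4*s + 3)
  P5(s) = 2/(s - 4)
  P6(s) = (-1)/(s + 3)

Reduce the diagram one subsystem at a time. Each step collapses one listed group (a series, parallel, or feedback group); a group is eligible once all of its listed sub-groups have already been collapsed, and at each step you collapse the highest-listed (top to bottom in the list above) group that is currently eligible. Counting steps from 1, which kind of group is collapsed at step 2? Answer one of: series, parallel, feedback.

Answer: series

Working:
Step 1 - close the feedback loop around P2, P3
Step 2 - multiply P4, P5 (series)
Step 3 - add P1, [P2/(1+P2*P3)], (P4*P5), P6 (parallel)
So the answer for step 2 is series.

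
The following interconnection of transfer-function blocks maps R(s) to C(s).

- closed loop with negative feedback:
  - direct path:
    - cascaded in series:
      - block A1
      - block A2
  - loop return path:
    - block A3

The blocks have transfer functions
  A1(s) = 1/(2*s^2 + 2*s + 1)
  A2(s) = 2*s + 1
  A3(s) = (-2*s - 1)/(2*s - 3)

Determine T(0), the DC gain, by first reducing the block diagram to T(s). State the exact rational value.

Step 1: multiply A1, A2 (series) -> (2*s + 1)/(2*s^2 + 2*s + 1)
Step 2: reduce the feedback loop with forward (A1*A2) and return A3 -> (4*s^2 - 4*s - 3)/(4*s^3 - 6*s^2 - 8*s - 4)
DC gain: substitute s = 0 into T(s) from step 2: T(0) = -3/(-4) = 3/4.

Final answer: 3/4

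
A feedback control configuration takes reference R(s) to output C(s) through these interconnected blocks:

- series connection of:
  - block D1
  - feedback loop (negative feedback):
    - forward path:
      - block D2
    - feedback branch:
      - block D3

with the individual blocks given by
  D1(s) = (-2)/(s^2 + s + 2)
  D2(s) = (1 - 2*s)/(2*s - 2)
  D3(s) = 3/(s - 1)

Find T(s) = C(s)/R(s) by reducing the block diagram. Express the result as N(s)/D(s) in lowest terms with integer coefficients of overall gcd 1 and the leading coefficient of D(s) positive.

(1) feedback reduction of D2, D3, giving (-2*s^2 + 3*s - 1)/(2*s^2 - 10*s + 5)
(2) combine D1, [D2/(1+D2*D3)] in series, which is the overall transfer function T(s) = C(s)/R(s) in lowest terms

Answer: (4*s^2 - 6*s + 2)/(2*s^4 - 8*s^3 - s^2 - 15*s + 10)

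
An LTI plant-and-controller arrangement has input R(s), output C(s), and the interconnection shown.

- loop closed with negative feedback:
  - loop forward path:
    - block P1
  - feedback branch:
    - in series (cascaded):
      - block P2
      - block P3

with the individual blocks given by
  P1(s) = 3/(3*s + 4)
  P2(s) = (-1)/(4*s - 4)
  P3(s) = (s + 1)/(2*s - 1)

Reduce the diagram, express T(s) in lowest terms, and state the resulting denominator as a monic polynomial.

First reduce the diagram to T(s).

[1] combine P2, P3 in series gives (-s - 1)/(8*s^2 - 12*s + 4)
[2] feedback reduction of P1, (P2*P3) gives (24*s^2 - 36*s + 12)/(24*s^3 - 4*s^2 - 39*s + 13)
Step 2 gives the fully reduced T(s), with no common factor left to cancel. The denominator's leading coefficient is 24, so divide each of its coefficients by 24 to get the monic form.

Answer: s^3 - s^2/6 - 13*s/8 + 13/24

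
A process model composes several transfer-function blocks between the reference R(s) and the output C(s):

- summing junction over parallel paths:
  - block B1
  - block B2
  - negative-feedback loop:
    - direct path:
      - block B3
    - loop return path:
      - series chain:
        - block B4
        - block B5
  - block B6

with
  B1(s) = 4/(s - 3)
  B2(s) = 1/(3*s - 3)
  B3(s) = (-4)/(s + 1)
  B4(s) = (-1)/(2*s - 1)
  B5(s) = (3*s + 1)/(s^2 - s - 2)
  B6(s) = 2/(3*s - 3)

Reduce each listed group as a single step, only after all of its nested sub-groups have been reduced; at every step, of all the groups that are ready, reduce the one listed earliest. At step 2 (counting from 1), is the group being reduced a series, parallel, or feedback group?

Reducing step by step:

(1) reduce the series chain B4, B5
(2) feedback reduction of B3, (B4*B5)
(3) parallel reduction of B1, B2, [B3/(1+B3*(B4*B5))], B6
Step 2: feedback.

Answer: feedback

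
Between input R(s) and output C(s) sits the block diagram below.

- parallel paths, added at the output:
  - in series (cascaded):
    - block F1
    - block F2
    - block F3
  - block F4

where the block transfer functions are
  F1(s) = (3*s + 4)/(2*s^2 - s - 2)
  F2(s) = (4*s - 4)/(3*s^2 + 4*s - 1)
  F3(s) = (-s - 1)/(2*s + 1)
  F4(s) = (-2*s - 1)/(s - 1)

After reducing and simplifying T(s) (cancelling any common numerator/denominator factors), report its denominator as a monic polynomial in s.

1. series reduction of F1, F2, F3 -> (-12*s^3 - 16*s^2 + 12*s + 16)/(12*s^5 + 16*s^4 - 19*s^3 - 26*s^2 - 3*s + 2)
2. combine (F1*F2*F3), F4 in parallel -> (-24*s^6 - 44*s^5 + 10*s^4 + 67*s^3 + 60*s^2 + 3*s - 18)/(12*s^6 + 4*s^5 - 35*s^4 - 7*s^3 + 23*s^2 + 5*s - 2)
Step 2 gives the fully reduced T(s), with no common factor left to cancel. The denominator's leading coefficient is 12, so divide each of its coefficients by 12 to get the monic form.

Answer: s^6 + s^5/3 - 35*s^4/12 - 7*s^3/12 + 23*s^2/12 + 5*s/12 - 1/6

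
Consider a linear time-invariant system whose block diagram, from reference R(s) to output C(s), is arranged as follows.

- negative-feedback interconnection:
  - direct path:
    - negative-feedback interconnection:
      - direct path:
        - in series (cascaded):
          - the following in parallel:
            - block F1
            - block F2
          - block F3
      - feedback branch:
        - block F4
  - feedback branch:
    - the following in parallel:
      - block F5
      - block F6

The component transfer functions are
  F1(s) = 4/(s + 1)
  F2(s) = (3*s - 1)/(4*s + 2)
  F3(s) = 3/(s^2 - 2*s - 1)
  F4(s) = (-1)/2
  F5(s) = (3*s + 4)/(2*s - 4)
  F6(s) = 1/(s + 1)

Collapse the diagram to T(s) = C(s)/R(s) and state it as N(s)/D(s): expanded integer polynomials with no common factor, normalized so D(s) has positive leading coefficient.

Step 1 - combine F1, F2 in parallel -> (3*s^2 + 18*s + 7)/(4*s^2 + 6*s + 2)
Step 2 - combine (F1+F2), F3 in series -> (9*s^2 + 54*s + 21)/(4*s^4 - 2*s^3 - 14*s^2 - 10*s - 2)
Step 3 - close the feedback loop around ((F1+F2)*F3), F4 -> (18*s^2 + 108*s + 42)/(8*s^4 - 4*s^3 - 37*s^2 - 74*s - 25)
Step 4 - parallel reduction of F5, F6 -> (3*s^2 + 9*s)/(2*s^2 - 2*s - 4)
Step 5 - reduce the feedback loop with forward [((F1+F2)*F3)/(1+((F1+F2)*F3)*F4)] and return (F5+F6), giving the overall T(s)

Final answer: (9*s^4 + 45*s^3 - 51*s^2 - 129*s - 42)/(4*s^6 - 6*s^5 - 11*s^4 + 107*s^3 + 336*s^2 + 181*s + 25)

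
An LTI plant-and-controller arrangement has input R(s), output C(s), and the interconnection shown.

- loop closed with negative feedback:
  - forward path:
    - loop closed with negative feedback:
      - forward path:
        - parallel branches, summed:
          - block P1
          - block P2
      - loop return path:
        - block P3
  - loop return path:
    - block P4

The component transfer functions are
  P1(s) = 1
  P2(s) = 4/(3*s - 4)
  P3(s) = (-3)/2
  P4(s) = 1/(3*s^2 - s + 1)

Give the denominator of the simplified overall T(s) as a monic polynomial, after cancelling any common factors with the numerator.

The answer is s^3 + 7*s^2/3 - 11*s/9 + 8/9.

Reasoning:
[1] sum the parallel branches P1, P2; result (3*s)/(3*s - 4)
[2] feedback reduction of (P1+P2), P3; result (-6*s)/(3*s + 8)
[3] close the feedback loop around [(P1+P2)/(1+(P1+P2)*P3)], P4; result (-18*s^3 + 6*s^2 - 6*s)/(9*s^3 + 21*s^2 - 11*s + 8)
That last expression is T(s), already simplified. Scaling its denominator by 1/9 (the reciprocal of the leading coefficient) yields the monic denominator.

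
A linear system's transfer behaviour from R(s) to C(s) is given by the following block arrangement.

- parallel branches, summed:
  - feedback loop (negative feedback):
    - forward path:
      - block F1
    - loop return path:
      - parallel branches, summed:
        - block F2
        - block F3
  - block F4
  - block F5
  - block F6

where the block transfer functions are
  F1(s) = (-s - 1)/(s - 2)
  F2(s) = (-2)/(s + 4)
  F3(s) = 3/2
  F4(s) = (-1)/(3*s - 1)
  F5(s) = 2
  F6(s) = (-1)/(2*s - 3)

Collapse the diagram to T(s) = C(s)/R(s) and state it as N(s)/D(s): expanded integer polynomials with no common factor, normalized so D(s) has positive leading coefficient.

1. combine F2, F3 in parallel, giving (3*s + 8)/(2*s + 8)
2. collapse the loop (F1 forward, (F2+F3) return), giving (2*s^2 + 10*s + 8)/(s^2 + 7*s + 24)
3. reduce the parallel group [F1/(1+F1*(F2+F3))], F4, F5, F6, which is the overall transfer function T(s) = C(s)/R(s) in lowest terms

Therefore the answer is (24*s^4 + 95*s^3 + 53*s^2 - 636*s + 264)/(6*s^4 + 31*s^3 + 70*s^2 - 243*s + 72).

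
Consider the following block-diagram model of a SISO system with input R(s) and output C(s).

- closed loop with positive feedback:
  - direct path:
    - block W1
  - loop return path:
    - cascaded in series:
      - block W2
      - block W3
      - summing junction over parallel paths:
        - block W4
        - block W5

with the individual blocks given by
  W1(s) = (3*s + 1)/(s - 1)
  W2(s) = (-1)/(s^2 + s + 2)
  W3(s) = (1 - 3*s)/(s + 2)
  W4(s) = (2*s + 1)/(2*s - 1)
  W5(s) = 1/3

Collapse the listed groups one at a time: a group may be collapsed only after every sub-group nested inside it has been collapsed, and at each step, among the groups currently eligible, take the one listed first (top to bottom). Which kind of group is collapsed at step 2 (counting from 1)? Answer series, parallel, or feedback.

Answer: series

Working:
(1) reduce the parallel group W4, W5
(2) combine W2, W3, (W4+W5) in series
(3) apply the feedback formula to W1, (W2*W3*(W4+W5))
Step 2 collapses a series group.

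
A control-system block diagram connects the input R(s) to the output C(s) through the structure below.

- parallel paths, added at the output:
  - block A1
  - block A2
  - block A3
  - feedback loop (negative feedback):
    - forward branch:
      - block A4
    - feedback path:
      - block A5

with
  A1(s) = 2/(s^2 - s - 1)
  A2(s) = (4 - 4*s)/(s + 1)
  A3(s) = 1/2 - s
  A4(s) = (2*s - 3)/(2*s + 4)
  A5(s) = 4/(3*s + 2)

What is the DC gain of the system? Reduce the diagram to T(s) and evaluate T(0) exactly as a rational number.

The answer is 4.

Reasoning:
(1) reduce the feedback loop with forward A4 and return A5 = (6*s^2 - 5*s - 6)/(6*s^2 + 24*s - 4)
(2) add A1, A2, A3, [A4/(1+A4*A5)] (parallel) = (-6*s^6 - 39*s^5 - 25*s^4 + 248*s^3 - 3*s^2 - 51*s + 16)/(6*s^5 + 24*s^4 - 16*s^3 - 54*s^2 - 16*s + 4)
Evaluating the step-2 result (the overall T(s)) at s = 0 gives T(0) = 16/4 = 4.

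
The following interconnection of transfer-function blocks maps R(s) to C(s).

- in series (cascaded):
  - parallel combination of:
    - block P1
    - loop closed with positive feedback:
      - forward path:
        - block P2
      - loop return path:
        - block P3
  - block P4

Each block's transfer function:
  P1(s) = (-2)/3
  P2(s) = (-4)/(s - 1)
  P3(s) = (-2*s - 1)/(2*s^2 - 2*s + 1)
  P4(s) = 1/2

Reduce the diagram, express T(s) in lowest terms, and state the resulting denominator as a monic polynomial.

The answer is s^3 - 2*s^2 - 5*s/2 - 5/2.

Reasoning:
Step 1: close the feedback loop around P2, P3: (-8*s^2 + 8*s - 4)/(2*s^3 - 4*s^2 - 5*s - 5)
Step 2: reduce the parallel group P1, [P2/(1-P2*P3)]: (-4*s^3 - 16*s^2 + 34*s - 2)/(6*s^3 - 12*s^2 - 15*s - 15)
Step 3: cascade (P1+[P2/(1-P2*P3)]), P4: (-2*s^3 - 8*s^2 + 17*s - 1)/(6*s^3 - 12*s^2 - 15*s - 15)
T(s) is the step-3 result (common factors already cancelled). Leading coefficient of the denominator: 6. Divide through by 6 for the monic polynomial.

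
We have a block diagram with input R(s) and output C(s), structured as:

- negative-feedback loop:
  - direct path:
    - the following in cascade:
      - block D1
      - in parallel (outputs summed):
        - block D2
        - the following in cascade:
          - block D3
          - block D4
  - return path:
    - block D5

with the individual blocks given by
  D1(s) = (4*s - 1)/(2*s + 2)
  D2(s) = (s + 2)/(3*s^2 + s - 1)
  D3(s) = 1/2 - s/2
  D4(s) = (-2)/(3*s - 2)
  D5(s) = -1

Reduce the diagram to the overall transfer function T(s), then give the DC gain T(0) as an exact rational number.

Reducing step by step:

[1] combine D3, D4 in series: (s - 1)/(3*s - 2)
[2] combine D2, (D3*D4) in parallel: (3*s^3 + s^2 + 2*s - 3)/(9*s^3 - 3*s^2 - 5*s + 2)
[3] reduce the series chain D1, (D2+(D3*D4)): (12*s^4 + s^3 + 7*s^2 - 14*s + 3)/(18*s^4 + 12*s^3 - 16*s^2 - 6*s + 4)
[4] collapse the loop ((D1*(D2+(D3*D4))) forward, D5 return): (12*s^4 + s^3 + 7*s^2 - 14*s + 3)/(6*s^4 + 11*s^3 - 23*s^2 + 8*s + 1)
Step 4 gives the overall T(s). Then T(0) = 3/1 = 3.

Answer: 3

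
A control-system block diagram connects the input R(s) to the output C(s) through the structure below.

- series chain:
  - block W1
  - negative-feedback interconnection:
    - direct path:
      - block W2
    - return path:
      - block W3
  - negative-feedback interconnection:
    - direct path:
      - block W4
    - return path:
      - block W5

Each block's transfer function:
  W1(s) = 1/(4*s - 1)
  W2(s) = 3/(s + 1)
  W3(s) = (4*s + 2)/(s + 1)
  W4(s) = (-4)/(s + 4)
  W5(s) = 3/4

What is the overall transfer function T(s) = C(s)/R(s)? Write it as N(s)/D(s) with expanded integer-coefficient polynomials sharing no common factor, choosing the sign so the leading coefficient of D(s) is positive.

Step 1: reduce the feedback loop with forward W2 and return W3 = (3*s + 3)/(s^2 + 14*s + 7)
Step 2: apply the feedback formula to W4, W5 = (-4)/(s + 1)
Step 3: cascade W1, [W2/(1+W2*W3)], [W4/(1+W4*W5)] - this is the overall T(s), already in the required normalized form

Final answer: (-12)/(4*s^3 + 55*s^2 + 14*s - 7)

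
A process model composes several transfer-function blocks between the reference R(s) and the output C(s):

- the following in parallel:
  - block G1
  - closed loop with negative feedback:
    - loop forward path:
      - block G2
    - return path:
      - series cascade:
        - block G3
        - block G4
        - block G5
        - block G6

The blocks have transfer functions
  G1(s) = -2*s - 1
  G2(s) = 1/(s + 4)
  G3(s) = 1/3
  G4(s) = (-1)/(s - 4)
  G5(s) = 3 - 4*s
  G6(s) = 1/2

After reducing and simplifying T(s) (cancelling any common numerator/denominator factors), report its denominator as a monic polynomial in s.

Step 1 - cascade G3, G4, G5, G6: (4*s - 3)/(6*s - 24)
Step 2 - reduce the feedback loop with forward G2 and return (G3*G4*G5*G6): (6*s - 24)/(6*s^2 + 4*s - 99)
Step 3 - combine G1, [G2/(1+G2*(G3*G4*G5*G6))] in parallel: (-12*s^3 - 14*s^2 + 200*s + 75)/(6*s^2 + 4*s - 99)
No further cancellation is possible in the step-3 result, so that is T(s). Its denominator becomes monic after dividing by the leading coefficient 6.

Answer: s^2 + 2*s/3 - 33/2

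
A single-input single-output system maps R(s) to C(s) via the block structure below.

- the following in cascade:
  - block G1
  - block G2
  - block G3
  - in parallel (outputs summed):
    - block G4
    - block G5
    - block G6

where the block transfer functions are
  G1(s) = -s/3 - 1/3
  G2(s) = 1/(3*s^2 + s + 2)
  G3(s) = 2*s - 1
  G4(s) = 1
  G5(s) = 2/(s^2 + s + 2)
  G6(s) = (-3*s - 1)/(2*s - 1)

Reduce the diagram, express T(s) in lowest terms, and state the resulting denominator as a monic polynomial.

Answer: s^4 + 4*s^3/3 + 3*s^2 + 4*s/3 + 4/3

Working:
Step 1 - add G4, G5, G6 (parallel) = (-s^3 - 3*s^2 - 6)/(2*s^3 + s^2 + 3*s - 2)
Step 2 - reduce the series chain G1, G2, G3, (G4+G5+G6) = (s^4 + 4*s^3 + 3*s^2 + 6*s + 6)/(9*s^4 + 12*s^3 + 27*s^2 + 12*s + 12)
No further cancellation is possible in the step-2 result, so that is T(s). Its denominator becomes monic after dividing by the leading coefficient 9.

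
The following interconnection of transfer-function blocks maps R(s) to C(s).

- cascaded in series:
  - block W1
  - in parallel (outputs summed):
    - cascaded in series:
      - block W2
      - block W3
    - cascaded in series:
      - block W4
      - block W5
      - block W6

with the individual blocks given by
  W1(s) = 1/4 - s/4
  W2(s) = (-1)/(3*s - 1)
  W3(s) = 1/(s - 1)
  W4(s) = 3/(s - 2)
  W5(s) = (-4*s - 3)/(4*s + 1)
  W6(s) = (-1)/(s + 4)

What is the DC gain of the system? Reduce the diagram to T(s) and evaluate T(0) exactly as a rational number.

Step 1. cascade W2, W3 gives (-1)/(3*s^2 - 4*s + 1)
Step 2. multiply W4, W5, W6 (series) gives (12*s + 9)/(4*s^3 + 9*s^2 - 30*s - 8)
Step 3. reduce the parallel group (W2*W3), (W4*W5*W6) gives (32*s^3 - 30*s^2 + 6*s + 17)/(12*s^5 + 11*s^4 - 122*s^3 + 105*s^2 + 2*s - 8)
Step 4. series reduction of W1, ((W2*W3)+(W4*W5*W6)) gives (-32*s^3 + 30*s^2 - 6*s - 17)/(48*s^4 + 92*s^3 - 396*s^2 + 24*s + 32)
That last expression is T(s); at s = 0 only the constant terms survive, so T(0) = -17/32.

Hence the answer: -17/32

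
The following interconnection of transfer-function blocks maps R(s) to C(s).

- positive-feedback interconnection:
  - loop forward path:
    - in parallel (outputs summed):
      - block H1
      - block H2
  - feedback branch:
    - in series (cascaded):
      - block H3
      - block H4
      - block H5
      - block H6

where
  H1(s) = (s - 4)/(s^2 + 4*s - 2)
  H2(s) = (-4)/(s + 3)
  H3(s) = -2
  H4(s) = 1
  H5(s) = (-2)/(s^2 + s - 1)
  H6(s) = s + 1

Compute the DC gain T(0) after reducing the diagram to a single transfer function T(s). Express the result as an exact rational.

[1] combine H1, H2 in parallel: (-3*s^2 - 17*s - 4)/(s^3 + 7*s^2 + 10*s - 6)
[2] series reduction of H3, H4, H5, H6: (4*s + 4)/(s^2 + s - 1)
[3] collapse the loop ((H1+H2) forward, (H3*H4*H5*H6) return): (-3*s^4 - 20*s^3 - 18*s^2 + 13*s + 4)/(s^5 + 8*s^4 + 28*s^3 + 77*s^2 + 68*s + 22)
That last expression is T(s); at s = 0 only the constant terms survive, so T(0) = 4/22 = 2/11.

Hence the answer: 2/11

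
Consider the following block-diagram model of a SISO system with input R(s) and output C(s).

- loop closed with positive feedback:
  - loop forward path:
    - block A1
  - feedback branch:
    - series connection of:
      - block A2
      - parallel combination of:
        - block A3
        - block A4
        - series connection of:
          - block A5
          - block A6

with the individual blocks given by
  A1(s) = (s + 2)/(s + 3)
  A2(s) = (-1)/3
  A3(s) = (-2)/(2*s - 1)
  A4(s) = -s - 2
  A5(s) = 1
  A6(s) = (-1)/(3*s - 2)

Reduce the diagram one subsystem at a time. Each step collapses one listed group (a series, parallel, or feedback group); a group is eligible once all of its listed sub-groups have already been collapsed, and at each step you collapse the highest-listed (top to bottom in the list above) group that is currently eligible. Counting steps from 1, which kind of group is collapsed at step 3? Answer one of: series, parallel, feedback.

Reducing step by step:

(1) multiply A5, A6 (series)
(2) parallel reduction of A3, A4, (A5*A6)
(3) combine A2, (A3+A4+(A5*A6)) in series
(4) apply the feedback formula to A1, (A2*(A3+A4+(A5*A6)))
So the answer for step 3 is series.

Answer: series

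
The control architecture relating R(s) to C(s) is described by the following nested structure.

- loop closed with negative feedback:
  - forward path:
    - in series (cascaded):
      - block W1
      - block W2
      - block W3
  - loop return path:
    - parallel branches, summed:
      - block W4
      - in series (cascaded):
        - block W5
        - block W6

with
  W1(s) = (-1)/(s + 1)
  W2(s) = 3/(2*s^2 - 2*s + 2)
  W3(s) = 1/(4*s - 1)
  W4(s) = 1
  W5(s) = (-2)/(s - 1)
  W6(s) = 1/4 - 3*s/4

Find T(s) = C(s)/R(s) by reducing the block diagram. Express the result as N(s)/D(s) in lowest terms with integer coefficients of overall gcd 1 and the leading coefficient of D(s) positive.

Answer: (6 - 6*s)/(16*s^5 - 20*s^4 + 4*s^3 + 16*s^2 - 35*s + 13)

Working:
(1) combine W1, W2, W3 in series: (-3)/(8*s^4 - 2*s^3 + 8*s - 2)
(2) combine W5, W6 in series: (3*s - 1)/(2*s - 2)
(3) parallel reduction of W4, (W5*W6): (5*s - 3)/(2*s - 2)
(4) close the feedback loop around (W1*W2*W3), (W4+(W5*W6)): this yields T(s), and no further normalization is needed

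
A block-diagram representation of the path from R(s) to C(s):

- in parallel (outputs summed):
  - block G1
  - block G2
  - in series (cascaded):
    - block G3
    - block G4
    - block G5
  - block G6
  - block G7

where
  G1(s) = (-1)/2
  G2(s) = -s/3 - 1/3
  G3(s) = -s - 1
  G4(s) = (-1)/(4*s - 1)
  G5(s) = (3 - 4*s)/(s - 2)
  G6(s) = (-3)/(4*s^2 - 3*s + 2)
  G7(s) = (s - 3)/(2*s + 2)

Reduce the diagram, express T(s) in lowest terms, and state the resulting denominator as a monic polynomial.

1. multiply G3, G4, G5 (series); result (-4*s^2 - s + 3)/(4*s^2 - 9*s + 2)
2. sum the parallel branches G1, G2, (G3*G4*G5), G6, G7; result (-16*s^6 - 32*s^5 - 83*s^4 + 283*s^3 - 224*s^2 + 208*s - 28)/(48*s^5 - 96*s^4 - 15*s^3 + 57*s^2 - 60*s + 12)
The result of step 2 is T(s) in lowest terms. Its denominator has leading coefficient 48; dividing the denominator through by 48 makes it monic.

Final answer: s^5 - 2*s^4 - 5*s^3/16 + 19*s^2/16 - 5*s/4 + 1/4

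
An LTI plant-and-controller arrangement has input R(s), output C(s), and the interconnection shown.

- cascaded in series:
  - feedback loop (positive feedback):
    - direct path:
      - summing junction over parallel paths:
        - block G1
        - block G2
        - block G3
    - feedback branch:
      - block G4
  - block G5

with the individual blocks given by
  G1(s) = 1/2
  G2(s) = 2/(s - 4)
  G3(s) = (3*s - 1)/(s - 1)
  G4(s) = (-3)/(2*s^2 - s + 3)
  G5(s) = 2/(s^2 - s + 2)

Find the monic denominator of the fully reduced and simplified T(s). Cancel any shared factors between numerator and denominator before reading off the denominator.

Step 1. reduce the parallel group G1, G2, G3 = (7*s^2 - 27*s + 8)/(2*s^2 - 10*s + 8)
Step 2. close the feedback loop around (G1+G2+G3), G4 = (14*s^4 - 61*s^3 + 64*s^2 - 89*s + 24)/(4*s^4 - 22*s^3 + 53*s^2 - 119*s + 48)
Step 3. multiply [(G1+G2+G3)/(1-(G1+G2+G3)*G4)], G5 (series) = (28*s^4 - 122*s^3 + 128*s^2 - 178*s + 48)/(4*s^6 - 26*s^5 + 83*s^4 - 216*s^3 + 273*s^2 - 286*s + 96)
T(s) is the step-3 result (common factors already cancelled). Leading coefficient of the denominator: 4. Divide through by 4 for the monic polynomial.

Hence the answer: s^6 - 13*s^5/2 + 83*s^4/4 - 54*s^3 + 273*s^2/4 - 143*s/2 + 24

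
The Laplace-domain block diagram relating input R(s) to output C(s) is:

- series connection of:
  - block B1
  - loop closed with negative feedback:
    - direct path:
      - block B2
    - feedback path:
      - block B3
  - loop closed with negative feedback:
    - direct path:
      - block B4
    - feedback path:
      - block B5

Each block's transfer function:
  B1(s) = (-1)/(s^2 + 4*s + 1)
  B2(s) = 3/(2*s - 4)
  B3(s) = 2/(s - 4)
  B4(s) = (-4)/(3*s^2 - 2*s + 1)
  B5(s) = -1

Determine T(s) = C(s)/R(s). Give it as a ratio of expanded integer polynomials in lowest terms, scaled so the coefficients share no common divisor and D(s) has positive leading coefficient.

[1] collapse the loop (B2 forward, B3 return), giving (3*s - 12)/(2*s^2 - 12*s + 22)
[2] reduce the feedback loop with forward B4 and return B5, giving (-4)/(3*s^2 - 2*s + 5)
[3] combine B1, [B2/(1+B2*B3)], [B4/(1+B4*B5)] in series: this yields T(s), and no further normalization is needed

Answer: (6*s - 24)/(3*s^6 - 8*s^5 - 27*s^4 + 128*s^3 - 103*s^2 + 168*s + 55)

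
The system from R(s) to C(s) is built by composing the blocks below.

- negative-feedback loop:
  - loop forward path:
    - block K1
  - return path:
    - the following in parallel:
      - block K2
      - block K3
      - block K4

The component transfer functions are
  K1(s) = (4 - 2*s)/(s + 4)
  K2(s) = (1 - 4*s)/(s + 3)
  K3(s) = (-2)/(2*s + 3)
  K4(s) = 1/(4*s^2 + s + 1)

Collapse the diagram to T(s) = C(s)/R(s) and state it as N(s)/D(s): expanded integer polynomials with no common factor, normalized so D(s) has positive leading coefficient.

Step 1: reduce the parallel group K2, K3, K4 = (-32*s^4 - 56*s^3 - 30*s^2 - 6*s + 6)/(8*s^4 + 38*s^3 + 47*s^2 + 18*s + 9)
Step 2: collapse the loop (K1 forward, (K2+K3+K4) return), giving the overall T(s)

Final answer: (-16*s^5 - 44*s^4 + 58*s^3 + 152*s^2 + 54*s + 36)/(72*s^5 + 54*s^4 + 35*s^3 + 98*s^2 + 45*s + 60)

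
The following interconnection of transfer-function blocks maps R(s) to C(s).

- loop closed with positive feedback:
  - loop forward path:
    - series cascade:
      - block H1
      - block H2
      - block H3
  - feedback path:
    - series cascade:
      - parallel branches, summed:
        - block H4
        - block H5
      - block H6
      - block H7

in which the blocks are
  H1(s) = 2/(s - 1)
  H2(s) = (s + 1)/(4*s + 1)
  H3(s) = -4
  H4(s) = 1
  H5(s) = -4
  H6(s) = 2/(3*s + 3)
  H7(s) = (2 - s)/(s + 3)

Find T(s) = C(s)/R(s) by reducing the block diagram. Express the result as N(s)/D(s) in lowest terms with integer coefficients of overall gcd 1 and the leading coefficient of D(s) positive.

Step 1: series reduction of H1, H2, H3: (-8*s - 8)/(4*s^2 - 3*s - 1)
Step 2: add H4, H5 (parallel): -3
Step 3: combine (H4+H5), H6, H7 in series: (2*s - 4)/(s^2 + 4*s + 3)
Step 4: collapse the loop ((H1*H2*H3) forward, ((H4+H5)*H6*H7) return), which is the overall transfer function T(s) = C(s)/R(s) in lowest terms

Final answer: (-8*s^2 - 32*s - 24)/(4*s^3 + 9*s^2 + 6*s - 35)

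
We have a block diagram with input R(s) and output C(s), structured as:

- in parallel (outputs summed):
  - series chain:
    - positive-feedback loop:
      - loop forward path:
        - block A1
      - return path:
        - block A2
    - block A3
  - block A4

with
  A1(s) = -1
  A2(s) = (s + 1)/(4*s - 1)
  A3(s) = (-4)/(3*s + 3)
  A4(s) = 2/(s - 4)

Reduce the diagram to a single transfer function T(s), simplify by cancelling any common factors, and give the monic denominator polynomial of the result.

(1) feedback reduction of A1, A2: (1 - 4*s)/(5*s)
(2) multiply [A1/(1-A1*A2)], A3 (series): (16*s - 4)/(15*s^2 + 15*s)
(3) reduce the parallel group ([A1/(1-A1*A2)]*A3), A4: (46*s^2 - 38*s + 16)/(15*s^3 - 45*s^2 - 60*s)
T(s) is the step-3 result (common factors already cancelled). Leading coefficient of the denominator: 15. Divide through by 15 for the monic polynomial.

Hence the answer: s^3 - 3*s^2 - 4*s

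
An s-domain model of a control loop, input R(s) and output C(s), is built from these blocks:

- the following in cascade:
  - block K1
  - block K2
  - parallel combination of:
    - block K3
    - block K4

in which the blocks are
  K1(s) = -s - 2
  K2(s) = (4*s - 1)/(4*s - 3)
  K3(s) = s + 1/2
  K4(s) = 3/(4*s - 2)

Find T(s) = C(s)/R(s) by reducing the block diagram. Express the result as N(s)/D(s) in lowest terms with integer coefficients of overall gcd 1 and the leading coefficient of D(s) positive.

Step 1. combine K3, K4 in parallel; result (2*s^2 + 1)/(2*s - 1)
Step 2. reduce the series chain K1, K2, (K3+K4), giving the overall T(s)

Answer: (-8*s^4 - 14*s^3 - 7*s + 2)/(8*s^2 - 10*s + 3)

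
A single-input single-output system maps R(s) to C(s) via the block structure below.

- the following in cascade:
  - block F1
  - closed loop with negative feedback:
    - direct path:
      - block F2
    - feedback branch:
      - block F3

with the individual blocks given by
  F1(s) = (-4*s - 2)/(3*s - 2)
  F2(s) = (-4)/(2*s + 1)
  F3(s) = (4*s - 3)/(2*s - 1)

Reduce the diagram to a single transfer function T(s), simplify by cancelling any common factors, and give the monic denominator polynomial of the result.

[1] apply the feedback formula to F2, F3 = (4 - 8*s)/(4*s^2 - 16*s + 11)
[2] reduce the series chain F1, [F2/(1+F2*F3)] = (32*s^2 - 8)/(12*s^3 - 56*s^2 + 65*s - 22)
The result of step 2 is T(s) in lowest terms. Its denominator has leading coefficient 12; dividing the denominator through by 12 makes it monic.

Therefore the answer is s^3 - 14*s^2/3 + 65*s/12 - 11/6.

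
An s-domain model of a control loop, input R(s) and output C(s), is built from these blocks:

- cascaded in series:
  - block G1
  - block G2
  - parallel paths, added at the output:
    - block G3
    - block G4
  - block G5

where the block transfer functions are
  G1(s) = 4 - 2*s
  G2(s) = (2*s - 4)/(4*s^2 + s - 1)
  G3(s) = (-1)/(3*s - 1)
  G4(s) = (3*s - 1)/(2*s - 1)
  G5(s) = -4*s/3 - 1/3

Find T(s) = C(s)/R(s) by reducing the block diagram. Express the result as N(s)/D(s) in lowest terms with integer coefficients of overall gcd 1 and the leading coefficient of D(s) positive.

(1) sum the parallel branches G3, G4, giving (9*s^2 - 8*s + 2)/(6*s^2 - 5*s + 1)
(2) series reduction of G1, G2, (G3+G4), G5: this yields T(s), and no further normalization is needed

Answer: (144*s^5 - 668*s^4 + 944*s^3 - 360*s^2 - 32*s + 32)/(72*s^4 - 42*s^3 - 21*s^2 + 18*s - 3)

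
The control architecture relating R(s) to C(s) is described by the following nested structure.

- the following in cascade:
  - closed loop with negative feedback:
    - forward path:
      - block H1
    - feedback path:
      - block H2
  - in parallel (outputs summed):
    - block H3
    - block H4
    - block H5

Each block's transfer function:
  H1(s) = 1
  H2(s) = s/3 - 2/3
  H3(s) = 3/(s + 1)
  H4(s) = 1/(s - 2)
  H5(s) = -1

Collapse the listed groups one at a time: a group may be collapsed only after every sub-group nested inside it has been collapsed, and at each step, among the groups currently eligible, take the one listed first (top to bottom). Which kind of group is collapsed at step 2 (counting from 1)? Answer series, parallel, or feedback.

Step 1: apply the feedback formula to H1, H2
Step 2: parallel reduction of H3, H4, H5
Step 3: multiply [H1/(1+H1*H2)], (H3+H4+H5) (series)
At step 2 the group reduced is parallel.

Therefore the answer is parallel.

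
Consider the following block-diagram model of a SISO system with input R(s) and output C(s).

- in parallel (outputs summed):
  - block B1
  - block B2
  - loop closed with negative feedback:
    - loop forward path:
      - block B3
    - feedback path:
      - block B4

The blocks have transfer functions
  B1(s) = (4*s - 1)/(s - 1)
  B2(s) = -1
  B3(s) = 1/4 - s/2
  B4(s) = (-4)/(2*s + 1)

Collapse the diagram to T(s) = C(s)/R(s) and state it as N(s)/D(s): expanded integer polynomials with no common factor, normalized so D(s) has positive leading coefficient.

First reduce the diagram to T(s).

(1) feedback reduction of B3, B4 = (1 - 4*s^2)/(16*s)
(2) add B1, B2, [B3/(1+B3*B4)] (parallel), which is the overall transfer function T(s) = C(s)/R(s) in lowest terms

Answer: (-4*s^3 + 52*s^2 + s - 1)/(16*s^2 - 16*s)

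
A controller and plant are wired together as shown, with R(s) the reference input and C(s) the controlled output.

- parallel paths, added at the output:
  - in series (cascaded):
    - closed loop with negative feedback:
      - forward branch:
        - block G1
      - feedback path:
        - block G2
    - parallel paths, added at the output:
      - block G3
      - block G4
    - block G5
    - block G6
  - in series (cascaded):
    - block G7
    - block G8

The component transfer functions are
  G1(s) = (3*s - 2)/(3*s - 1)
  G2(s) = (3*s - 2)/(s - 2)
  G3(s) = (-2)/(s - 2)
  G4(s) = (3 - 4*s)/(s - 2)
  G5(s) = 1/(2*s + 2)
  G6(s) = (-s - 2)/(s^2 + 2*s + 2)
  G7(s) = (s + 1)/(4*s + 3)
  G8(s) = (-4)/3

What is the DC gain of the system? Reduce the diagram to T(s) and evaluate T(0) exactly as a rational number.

The answer is -5/18.

Reasoning:
Step 1 - collapse the loop (G1 forward, G2 return) = (3*s^2 - 8*s + 4)/(12*s^2 - 19*s + 6)
Step 2 - combine G3, G4 in parallel = (1 - 4*s)/(s - 2)
Step 3 - multiply [G1/(1+G1*G2)], (G3+G4), G5, G6 (series) = (12*s^3 + 13*s^2 - 20*s + 4)/(24*s^5 + 34*s^4 - 6*s^3 - 68*s^2 - 28*s + 24)
Step 4 - cascade G7, G8 = (-4*s - 4)/(12*s + 9)
Step 5 - sum the parallel branches ([G1/(1+G1*G2)]*(G3+G4)*G5*G6), (G7*G8) = (-96*s^6 - 232*s^5 + 32*s^4 + 560*s^3 + 261*s^2 - 116*s - 60)/(288*s^6 + 624*s^5 + 234*s^4 - 870*s^3 - 948*s^2 + 36*s + 216)
The step-5 result is T(s). Setting s = 0: T(0) = -60/216 = -5/18.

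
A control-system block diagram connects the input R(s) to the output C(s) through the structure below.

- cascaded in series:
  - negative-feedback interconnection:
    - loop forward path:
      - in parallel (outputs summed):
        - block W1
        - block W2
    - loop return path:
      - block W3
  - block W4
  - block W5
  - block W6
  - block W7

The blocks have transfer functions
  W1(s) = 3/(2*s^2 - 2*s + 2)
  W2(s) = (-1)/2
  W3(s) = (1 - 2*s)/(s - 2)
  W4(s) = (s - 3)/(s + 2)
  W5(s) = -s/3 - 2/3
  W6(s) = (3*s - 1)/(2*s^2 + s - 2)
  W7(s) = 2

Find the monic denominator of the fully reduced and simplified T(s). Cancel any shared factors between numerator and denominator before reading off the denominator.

Step 1 - add W1, W2 (parallel): (-s^2 + s + 2)/(2*s^2 - 2*s + 2)
Step 2 - collapse the loop ((W1+W2) forward, W3 return): (-s^2 + s + 2)/(4*s^2 - s + 1)
Step 3 - cascade [(W1+W2)/(1+(W1+W2)*W3)], W4, W5, W6, W7: (6*s^4 - 26*s^3 + 14*s^2 + 34*s - 12)/(24*s^4 + 6*s^3 - 21*s^2 + 9*s - 6)
Step 3 gives the fully reduced T(s), with no common factor left to cancel. The denominator's leading coefficient is 24, so divide each of its coefficients by 24 to get the monic form.

Answer: s^4 + s^3/4 - 7*s^2/8 + 3*s/8 - 1/4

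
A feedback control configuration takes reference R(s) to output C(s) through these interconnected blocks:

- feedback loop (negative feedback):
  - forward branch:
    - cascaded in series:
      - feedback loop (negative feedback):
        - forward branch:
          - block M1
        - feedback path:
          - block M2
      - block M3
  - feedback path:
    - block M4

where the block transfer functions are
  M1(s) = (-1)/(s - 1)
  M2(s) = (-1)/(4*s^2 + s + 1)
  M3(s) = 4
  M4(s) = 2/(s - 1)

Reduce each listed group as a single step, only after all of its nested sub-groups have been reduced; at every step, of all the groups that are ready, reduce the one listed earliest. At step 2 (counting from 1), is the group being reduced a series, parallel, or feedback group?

Step 1. apply the feedback formula to M1, M2
Step 2. reduce the series chain [M1/(1+M1*M2)], M3
Step 3. collapse the loop (([M1/(1+M1*M2)]*M3) forward, M4 return)
Step 2 collapses a series group.

Final answer: series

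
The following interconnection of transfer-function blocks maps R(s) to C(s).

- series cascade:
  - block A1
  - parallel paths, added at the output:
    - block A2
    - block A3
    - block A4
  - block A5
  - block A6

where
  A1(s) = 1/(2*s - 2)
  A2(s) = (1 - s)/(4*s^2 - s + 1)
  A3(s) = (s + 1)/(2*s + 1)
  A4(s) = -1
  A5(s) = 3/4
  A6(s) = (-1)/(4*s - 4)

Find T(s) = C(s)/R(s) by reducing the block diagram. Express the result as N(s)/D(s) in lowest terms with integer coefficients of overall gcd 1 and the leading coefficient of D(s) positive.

1. reduce the parallel group A2, A3, A4; result (-4*s^3 - s^2 + 1)/(8*s^3 + 2*s^2 + s + 1)
2. combine A1, (A2+A3+A4), A5, A6 in series: this yields T(s), and no further normalization is needed

Therefore the answer is (12*s^3 + 3*s^2 - 3)/(256*s^5 - 448*s^4 + 160*s^3 + 32*s^2 - 32*s + 32).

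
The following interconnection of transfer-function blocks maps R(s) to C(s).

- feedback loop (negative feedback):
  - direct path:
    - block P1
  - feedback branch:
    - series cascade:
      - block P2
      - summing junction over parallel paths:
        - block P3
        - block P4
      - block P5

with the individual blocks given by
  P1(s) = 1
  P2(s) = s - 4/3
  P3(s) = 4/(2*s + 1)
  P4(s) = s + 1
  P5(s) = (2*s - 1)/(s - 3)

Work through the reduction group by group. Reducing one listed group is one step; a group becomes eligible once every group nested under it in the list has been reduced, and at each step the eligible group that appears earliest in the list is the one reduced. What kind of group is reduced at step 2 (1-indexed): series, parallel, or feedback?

Reducing step by step:

[1] add P3, P4 (parallel)
[2] combine P2, (P3+P4), P5 in series
[3] apply the feedback formula to P1, (P2*(P3+P4)*P5)
Step 2 collapses a series group.

Answer: series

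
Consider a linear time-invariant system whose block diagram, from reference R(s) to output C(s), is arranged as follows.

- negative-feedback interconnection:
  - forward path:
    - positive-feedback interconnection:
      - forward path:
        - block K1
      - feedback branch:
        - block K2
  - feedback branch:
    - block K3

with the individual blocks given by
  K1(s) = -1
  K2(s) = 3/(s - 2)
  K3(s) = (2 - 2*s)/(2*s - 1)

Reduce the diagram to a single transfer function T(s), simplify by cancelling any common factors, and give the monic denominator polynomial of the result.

Reducing step by step:

Step 1: feedback reduction of K1, K2 -> (2 - s)/(s + 1)
Step 2: feedback reduction of [K1/(1-K1*K2)], K3 -> (-2*s^2 + 5*s - 2)/(4*s^2 - 5*s + 3)
No further cancellation is possible in the step-2 result, so that is T(s). Its denominator becomes monic after dividing by the leading coefficient 4.

Answer: s^2 - 5*s/4 + 3/4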